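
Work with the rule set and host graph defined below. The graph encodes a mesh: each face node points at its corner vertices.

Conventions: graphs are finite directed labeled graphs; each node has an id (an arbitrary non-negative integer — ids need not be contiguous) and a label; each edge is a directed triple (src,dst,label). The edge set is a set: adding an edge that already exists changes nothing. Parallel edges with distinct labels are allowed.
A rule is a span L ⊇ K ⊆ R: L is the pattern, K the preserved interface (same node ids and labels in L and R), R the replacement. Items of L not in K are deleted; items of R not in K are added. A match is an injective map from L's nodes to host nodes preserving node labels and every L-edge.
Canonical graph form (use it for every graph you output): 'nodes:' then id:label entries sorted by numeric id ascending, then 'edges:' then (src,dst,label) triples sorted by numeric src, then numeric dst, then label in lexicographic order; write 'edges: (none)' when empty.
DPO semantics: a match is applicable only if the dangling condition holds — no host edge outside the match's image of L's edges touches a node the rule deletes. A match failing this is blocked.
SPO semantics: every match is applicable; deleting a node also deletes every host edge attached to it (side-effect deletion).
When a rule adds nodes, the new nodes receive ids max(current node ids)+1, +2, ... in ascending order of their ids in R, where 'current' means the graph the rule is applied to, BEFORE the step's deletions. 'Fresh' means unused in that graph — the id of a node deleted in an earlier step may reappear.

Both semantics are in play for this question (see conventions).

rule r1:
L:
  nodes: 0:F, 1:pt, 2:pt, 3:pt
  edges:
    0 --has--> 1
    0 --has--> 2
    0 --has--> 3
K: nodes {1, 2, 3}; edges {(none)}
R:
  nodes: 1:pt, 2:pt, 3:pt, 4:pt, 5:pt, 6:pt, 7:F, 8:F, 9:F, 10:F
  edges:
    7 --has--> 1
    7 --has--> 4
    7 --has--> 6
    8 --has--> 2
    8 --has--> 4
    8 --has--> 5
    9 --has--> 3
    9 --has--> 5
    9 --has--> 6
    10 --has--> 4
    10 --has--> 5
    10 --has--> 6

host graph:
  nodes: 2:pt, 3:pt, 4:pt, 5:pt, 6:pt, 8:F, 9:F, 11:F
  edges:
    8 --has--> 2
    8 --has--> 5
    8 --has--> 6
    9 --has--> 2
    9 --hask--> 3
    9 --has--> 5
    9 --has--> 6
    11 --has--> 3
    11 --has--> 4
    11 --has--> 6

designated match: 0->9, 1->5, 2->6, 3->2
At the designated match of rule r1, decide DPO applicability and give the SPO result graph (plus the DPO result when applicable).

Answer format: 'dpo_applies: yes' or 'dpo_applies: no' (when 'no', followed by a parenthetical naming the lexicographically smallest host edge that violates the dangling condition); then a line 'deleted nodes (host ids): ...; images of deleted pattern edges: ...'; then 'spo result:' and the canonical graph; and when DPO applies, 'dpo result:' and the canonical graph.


dpo_applies: no
(the rule deletes node 9, which keeps host edge (9,3,hask) outside the match image — the dangling condition fails, DPO blocks; SPO proceeds and side-deletes such edges)
deleted nodes (host ids): 9; images of deleted pattern edges: (9,2,has); (9,5,has); (9,6,has)
spo result:
nodes: 2:pt, 3:pt, 4:pt, 5:pt, 6:pt, 8:F, 11:F, 12:pt, 13:pt, 14:pt, 15:F, 16:F, 17:F, 18:F
edges: (8,2,has); (8,5,has); (8,6,has); (11,3,has); (11,4,has); (11,6,has); (15,5,has); (15,12,has); (15,14,has); (16,6,has); (16,12,has); (16,13,has); (17,2,has); (17,13,has); (17,14,has); (18,12,has); (18,13,has); (18,14,has)


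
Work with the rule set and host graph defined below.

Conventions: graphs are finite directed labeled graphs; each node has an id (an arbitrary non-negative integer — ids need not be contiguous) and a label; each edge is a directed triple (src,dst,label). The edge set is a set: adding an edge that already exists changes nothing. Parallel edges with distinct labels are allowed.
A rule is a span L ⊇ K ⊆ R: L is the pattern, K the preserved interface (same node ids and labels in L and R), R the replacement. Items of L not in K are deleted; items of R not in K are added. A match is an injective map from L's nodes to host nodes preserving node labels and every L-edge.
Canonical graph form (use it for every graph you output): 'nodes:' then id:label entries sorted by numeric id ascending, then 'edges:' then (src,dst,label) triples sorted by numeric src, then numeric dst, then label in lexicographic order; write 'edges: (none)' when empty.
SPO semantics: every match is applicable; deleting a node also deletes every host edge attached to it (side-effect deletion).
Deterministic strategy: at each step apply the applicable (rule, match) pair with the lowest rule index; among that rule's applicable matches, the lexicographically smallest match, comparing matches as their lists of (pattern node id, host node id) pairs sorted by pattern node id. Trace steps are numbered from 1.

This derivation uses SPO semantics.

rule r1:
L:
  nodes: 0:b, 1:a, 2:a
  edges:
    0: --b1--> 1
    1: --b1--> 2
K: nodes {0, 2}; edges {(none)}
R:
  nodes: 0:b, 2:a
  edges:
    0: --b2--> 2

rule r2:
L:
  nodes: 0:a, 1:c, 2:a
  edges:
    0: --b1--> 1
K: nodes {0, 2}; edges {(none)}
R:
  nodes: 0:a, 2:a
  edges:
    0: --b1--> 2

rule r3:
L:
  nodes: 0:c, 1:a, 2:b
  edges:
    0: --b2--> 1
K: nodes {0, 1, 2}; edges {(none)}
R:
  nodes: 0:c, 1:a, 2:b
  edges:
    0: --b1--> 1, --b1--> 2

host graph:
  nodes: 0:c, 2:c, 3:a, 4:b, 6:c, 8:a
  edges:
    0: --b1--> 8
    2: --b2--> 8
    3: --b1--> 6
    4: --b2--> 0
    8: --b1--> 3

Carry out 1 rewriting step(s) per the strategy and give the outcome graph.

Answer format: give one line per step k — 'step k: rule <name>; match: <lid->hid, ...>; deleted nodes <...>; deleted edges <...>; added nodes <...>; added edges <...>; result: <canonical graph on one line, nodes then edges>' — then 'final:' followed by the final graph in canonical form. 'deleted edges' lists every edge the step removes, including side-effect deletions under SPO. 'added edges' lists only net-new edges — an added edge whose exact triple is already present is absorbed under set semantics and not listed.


step 1: rule r2; match: 0->3, 1->6, 2->8; deleted nodes 6; deleted edges (3,6,b1); added nodes (none); added edges (3,8,b1); result: nodes: 0:c, 2:c, 3:a, 4:b, 8:a edges: (0,8,b1); (2,8,b2); (3,8,b1); (4,0,b2); (8,3,b1)
final:
nodes: 0:c, 2:c, 3:a, 4:b, 8:a
edges: (0,8,b1); (2,8,b2); (3,8,b1); (4,0,b2); (8,3,b1)


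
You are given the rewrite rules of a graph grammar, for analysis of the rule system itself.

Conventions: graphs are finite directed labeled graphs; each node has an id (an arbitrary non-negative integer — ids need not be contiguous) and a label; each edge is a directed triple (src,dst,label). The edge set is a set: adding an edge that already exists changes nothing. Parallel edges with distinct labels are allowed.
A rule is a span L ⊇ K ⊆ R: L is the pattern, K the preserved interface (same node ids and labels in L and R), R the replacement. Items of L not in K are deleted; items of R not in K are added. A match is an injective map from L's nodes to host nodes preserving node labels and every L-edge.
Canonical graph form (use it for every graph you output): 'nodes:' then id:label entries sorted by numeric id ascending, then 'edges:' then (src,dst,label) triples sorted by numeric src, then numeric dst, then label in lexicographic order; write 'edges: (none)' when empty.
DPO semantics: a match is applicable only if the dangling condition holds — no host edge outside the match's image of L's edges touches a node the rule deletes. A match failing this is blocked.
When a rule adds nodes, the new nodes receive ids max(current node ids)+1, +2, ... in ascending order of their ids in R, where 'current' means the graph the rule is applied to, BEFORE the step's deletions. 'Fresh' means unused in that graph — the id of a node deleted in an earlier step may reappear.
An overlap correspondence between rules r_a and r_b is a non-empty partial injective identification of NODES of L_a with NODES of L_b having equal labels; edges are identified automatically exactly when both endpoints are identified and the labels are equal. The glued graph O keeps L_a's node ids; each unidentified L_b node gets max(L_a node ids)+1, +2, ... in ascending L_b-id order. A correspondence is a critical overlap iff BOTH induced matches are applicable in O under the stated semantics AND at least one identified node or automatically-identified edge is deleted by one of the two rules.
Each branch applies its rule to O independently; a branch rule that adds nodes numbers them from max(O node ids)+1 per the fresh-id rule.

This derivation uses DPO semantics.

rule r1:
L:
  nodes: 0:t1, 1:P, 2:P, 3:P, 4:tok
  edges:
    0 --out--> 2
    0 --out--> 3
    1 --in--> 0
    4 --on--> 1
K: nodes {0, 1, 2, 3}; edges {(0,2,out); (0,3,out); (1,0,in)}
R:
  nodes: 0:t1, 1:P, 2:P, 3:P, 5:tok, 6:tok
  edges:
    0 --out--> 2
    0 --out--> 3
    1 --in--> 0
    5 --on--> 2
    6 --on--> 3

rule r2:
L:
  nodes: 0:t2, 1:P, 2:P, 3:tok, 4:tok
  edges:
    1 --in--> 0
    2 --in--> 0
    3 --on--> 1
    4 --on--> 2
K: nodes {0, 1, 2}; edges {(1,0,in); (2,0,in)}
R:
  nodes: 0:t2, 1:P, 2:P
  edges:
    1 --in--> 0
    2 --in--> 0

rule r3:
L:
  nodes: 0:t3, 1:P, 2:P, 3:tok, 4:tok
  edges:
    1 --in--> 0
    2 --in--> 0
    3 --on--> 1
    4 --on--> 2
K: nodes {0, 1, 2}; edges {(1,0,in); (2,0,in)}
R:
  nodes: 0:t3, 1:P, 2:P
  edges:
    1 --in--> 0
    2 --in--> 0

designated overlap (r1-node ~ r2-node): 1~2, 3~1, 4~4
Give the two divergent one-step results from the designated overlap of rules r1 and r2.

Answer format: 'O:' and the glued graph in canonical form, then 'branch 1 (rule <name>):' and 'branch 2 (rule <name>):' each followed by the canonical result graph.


O:
nodes: 0:t1, 1:P, 2:P, 3:P, 4:tok, 5:t2, 6:tok
edges: (0,2,out); (0,3,out); (1,0,in); (1,5,in); (3,5,in); (4,1,on); (6,3,on)
branch 1 (rule r1):
nodes: 0:t1, 1:P, 2:P, 3:P, 5:t2, 6:tok, 7:tok, 8:tok
edges: (0,2,out); (0,3,out); (1,0,in); (1,5,in); (3,5,in); (6,3,on); (7,2,on); (8,3,on)
branch 2 (rule r2):
nodes: 0:t1, 1:P, 2:P, 3:P, 5:t2
edges: (0,2,out); (0,3,out); (1,0,in); (1,5,in); (3,5,in)


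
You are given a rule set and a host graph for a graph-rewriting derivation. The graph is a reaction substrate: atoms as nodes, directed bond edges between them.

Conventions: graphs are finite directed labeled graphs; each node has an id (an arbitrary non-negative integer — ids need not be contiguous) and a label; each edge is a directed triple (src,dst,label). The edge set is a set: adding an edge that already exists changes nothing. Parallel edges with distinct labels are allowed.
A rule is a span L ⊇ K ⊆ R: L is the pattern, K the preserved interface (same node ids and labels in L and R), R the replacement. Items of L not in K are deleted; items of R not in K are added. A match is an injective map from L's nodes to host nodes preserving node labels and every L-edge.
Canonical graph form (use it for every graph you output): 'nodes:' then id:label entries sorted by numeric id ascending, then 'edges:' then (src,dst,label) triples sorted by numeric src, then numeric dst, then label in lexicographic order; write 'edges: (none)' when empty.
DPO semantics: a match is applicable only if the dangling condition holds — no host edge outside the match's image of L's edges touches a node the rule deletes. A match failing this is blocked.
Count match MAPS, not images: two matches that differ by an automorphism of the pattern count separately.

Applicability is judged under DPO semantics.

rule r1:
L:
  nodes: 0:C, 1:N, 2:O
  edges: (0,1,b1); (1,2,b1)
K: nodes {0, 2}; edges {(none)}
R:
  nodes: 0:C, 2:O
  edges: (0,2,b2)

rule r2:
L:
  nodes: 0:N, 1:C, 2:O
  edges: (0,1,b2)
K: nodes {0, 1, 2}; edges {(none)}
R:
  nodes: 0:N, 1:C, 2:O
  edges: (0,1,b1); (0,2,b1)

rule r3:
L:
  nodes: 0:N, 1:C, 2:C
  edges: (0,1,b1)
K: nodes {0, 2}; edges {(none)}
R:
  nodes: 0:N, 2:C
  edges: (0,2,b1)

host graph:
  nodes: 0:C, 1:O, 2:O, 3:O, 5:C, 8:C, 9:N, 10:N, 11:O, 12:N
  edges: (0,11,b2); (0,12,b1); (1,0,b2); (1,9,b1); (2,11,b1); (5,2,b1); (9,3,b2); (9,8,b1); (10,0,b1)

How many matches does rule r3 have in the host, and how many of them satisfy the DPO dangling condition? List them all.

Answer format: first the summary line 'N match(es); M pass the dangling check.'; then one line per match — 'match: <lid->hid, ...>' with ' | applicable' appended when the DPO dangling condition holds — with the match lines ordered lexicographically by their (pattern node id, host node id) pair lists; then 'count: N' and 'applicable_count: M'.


4 match(es); 2 pass the dangling check.
match: 0->9, 1->8, 2->0 | applicable
match: 0->9, 1->8, 2->5 | applicable
match: 0->10, 1->0, 2->5
match: 0->10, 1->0, 2->8
count: 4
applicable_count: 2


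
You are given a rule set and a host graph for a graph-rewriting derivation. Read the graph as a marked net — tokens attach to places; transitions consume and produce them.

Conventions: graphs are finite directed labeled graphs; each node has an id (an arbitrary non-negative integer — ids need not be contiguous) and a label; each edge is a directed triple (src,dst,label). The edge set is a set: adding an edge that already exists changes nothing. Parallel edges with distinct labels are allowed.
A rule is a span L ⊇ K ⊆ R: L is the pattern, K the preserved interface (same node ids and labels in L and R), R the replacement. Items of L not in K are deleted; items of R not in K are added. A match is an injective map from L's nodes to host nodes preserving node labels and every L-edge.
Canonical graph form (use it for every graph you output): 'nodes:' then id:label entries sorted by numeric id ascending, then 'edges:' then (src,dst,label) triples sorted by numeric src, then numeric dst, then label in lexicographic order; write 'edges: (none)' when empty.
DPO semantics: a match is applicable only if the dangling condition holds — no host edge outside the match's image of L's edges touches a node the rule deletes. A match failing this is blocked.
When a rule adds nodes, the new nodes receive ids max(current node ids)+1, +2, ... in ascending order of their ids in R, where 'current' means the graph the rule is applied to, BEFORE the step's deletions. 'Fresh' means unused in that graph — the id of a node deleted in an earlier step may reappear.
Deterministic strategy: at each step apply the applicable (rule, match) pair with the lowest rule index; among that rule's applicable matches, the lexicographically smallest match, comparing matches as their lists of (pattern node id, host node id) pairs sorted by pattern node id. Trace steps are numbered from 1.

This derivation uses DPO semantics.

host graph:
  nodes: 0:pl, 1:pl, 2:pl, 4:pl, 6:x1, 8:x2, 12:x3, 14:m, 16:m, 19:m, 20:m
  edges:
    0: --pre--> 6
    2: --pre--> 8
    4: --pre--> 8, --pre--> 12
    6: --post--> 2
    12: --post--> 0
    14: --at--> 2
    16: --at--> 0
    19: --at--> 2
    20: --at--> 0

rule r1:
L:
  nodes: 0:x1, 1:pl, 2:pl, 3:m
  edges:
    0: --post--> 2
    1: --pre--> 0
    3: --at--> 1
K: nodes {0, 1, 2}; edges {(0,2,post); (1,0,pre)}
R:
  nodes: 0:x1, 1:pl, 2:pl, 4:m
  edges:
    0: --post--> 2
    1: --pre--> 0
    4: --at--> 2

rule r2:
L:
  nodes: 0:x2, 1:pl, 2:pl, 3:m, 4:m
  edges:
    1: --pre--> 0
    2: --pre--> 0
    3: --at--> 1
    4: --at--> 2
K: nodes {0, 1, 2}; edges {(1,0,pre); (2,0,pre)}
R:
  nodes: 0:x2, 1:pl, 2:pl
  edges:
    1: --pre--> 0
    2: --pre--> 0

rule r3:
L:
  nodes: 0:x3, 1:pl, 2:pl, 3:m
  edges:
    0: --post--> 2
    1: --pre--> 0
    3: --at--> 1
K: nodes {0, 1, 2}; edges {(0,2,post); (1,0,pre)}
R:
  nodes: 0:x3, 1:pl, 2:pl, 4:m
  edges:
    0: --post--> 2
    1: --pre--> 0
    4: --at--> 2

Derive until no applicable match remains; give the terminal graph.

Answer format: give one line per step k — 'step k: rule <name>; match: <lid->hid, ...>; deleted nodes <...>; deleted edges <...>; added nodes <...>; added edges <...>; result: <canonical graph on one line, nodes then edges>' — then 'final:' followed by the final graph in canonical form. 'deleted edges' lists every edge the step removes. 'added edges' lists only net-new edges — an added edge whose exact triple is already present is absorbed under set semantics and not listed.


step 1: rule r1; match: 0->6, 1->0, 2->2, 3->16; deleted nodes 16; deleted edges (16,0,at); added nodes 21; added edges (21,2,at); result: nodes: 0:pl, 1:pl, 2:pl, 4:pl, 6:x1, 8:x2, 12:x3, 14:m, 19:m, 20:m, 21:m edges: (0,6,pre); (2,8,pre); (4,8,pre); (4,12,pre); (6,2,post); (12,0,post); (14,2,at); (19,2,at); (20,0,at); (21,2,at)
step 2: rule r1; match: 0->6, 1->0, 2->2, 3->20; deleted nodes 20; deleted edges (20,0,at); added nodes 22; added edges (22,2,at); result: nodes: 0:pl, 1:pl, 2:pl, 4:pl, 6:x1, 8:x2, 12:x3, 14:m, 19:m, 21:m, 22:m edges: (0,6,pre); (2,8,pre); (4,8,pre); (4,12,pre); (6,2,post); (12,0,post); (14,2,at); (19,2,at); (21,2,at); (22,2,at)
final:
nodes: 0:pl, 1:pl, 2:pl, 4:pl, 6:x1, 8:x2, 12:x3, 14:m, 19:m, 21:m, 22:m
edges: (0,6,pre); (2,8,pre); (4,8,pre); (4,12,pre); (6,2,post); (12,0,post); (14,2,at); (19,2,at); (21,2,at); (22,2,at)


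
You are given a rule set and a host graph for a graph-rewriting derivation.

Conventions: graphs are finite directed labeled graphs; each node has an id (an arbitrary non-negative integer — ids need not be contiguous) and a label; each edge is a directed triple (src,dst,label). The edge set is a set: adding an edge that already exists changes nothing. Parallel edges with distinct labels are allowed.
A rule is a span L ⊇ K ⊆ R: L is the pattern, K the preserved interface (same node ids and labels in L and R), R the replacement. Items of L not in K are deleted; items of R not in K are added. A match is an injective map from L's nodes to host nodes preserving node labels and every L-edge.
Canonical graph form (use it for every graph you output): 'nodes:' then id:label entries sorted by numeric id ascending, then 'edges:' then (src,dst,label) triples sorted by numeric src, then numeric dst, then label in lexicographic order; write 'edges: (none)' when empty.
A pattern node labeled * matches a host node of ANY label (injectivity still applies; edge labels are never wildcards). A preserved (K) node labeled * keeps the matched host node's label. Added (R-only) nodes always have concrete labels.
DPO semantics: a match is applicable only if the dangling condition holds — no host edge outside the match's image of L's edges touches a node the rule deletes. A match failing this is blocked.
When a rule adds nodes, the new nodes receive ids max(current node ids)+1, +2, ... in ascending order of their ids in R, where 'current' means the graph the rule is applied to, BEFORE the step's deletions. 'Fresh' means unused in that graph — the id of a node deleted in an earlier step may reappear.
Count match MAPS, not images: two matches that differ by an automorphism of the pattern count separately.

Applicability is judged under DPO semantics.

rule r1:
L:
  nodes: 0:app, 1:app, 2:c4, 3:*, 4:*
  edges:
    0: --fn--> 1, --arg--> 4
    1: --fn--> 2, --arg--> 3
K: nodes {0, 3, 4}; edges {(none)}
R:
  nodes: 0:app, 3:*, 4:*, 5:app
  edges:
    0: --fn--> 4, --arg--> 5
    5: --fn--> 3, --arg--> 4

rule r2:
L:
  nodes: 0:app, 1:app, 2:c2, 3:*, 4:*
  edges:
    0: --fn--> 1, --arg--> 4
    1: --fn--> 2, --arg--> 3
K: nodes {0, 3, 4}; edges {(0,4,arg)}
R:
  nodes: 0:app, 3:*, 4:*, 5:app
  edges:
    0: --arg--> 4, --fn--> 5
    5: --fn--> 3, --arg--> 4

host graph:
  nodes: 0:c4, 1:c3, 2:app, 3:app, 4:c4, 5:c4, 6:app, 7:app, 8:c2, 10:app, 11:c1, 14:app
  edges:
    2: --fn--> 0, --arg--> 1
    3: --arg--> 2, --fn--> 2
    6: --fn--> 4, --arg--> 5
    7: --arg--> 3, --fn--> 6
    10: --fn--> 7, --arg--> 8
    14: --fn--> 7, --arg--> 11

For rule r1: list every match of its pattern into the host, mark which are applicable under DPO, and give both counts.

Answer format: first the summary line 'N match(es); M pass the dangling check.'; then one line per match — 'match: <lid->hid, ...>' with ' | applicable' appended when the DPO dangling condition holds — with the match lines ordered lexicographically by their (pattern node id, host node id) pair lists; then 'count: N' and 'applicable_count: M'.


1 match(es); 1 pass the dangling check.
match: 0->7, 1->6, 2->4, 3->5, 4->3 | applicable
count: 1
applicable_count: 1


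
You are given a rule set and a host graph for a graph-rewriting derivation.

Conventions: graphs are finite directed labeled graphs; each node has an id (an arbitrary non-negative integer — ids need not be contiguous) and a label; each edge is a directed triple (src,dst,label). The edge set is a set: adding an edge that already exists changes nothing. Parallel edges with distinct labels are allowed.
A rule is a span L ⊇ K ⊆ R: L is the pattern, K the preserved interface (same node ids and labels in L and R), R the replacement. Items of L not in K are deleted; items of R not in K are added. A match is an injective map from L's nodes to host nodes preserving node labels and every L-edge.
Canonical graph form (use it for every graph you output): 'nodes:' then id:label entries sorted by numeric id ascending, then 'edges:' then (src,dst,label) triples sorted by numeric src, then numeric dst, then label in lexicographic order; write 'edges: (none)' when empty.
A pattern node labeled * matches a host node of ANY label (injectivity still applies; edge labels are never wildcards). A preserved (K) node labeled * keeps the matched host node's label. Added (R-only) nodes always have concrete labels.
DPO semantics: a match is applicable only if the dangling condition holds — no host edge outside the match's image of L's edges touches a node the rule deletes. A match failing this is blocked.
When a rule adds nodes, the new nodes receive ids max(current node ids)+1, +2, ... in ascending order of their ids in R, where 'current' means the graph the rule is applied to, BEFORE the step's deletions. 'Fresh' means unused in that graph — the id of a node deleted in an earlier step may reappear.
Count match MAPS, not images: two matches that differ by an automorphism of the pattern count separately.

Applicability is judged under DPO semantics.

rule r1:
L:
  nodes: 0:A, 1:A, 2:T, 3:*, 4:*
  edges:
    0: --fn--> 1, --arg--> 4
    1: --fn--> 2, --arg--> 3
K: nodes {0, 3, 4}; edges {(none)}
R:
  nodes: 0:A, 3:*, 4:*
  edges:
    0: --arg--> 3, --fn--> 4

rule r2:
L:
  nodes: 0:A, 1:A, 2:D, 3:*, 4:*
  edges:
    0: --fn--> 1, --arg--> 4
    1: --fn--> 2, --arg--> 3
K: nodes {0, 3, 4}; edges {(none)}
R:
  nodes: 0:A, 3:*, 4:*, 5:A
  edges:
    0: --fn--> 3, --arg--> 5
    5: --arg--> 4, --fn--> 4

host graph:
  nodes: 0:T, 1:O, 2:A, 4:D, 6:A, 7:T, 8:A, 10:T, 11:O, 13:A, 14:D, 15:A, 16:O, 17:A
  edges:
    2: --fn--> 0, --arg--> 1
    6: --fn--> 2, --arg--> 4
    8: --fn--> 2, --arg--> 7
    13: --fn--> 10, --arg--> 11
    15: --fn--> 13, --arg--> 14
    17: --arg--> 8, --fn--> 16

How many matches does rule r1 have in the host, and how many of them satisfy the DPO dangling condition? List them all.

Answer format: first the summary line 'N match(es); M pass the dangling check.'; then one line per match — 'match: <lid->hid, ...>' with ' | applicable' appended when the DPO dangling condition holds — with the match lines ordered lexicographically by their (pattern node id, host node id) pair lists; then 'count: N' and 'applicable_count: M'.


3 match(es); 1 pass the dangling check.
match: 0->6, 1->2, 2->0, 3->1, 4->4
match: 0->8, 1->2, 2->0, 3->1, 4->7
match: 0->15, 1->13, 2->10, 3->11, 4->14 | applicable
count: 3
applicable_count: 1


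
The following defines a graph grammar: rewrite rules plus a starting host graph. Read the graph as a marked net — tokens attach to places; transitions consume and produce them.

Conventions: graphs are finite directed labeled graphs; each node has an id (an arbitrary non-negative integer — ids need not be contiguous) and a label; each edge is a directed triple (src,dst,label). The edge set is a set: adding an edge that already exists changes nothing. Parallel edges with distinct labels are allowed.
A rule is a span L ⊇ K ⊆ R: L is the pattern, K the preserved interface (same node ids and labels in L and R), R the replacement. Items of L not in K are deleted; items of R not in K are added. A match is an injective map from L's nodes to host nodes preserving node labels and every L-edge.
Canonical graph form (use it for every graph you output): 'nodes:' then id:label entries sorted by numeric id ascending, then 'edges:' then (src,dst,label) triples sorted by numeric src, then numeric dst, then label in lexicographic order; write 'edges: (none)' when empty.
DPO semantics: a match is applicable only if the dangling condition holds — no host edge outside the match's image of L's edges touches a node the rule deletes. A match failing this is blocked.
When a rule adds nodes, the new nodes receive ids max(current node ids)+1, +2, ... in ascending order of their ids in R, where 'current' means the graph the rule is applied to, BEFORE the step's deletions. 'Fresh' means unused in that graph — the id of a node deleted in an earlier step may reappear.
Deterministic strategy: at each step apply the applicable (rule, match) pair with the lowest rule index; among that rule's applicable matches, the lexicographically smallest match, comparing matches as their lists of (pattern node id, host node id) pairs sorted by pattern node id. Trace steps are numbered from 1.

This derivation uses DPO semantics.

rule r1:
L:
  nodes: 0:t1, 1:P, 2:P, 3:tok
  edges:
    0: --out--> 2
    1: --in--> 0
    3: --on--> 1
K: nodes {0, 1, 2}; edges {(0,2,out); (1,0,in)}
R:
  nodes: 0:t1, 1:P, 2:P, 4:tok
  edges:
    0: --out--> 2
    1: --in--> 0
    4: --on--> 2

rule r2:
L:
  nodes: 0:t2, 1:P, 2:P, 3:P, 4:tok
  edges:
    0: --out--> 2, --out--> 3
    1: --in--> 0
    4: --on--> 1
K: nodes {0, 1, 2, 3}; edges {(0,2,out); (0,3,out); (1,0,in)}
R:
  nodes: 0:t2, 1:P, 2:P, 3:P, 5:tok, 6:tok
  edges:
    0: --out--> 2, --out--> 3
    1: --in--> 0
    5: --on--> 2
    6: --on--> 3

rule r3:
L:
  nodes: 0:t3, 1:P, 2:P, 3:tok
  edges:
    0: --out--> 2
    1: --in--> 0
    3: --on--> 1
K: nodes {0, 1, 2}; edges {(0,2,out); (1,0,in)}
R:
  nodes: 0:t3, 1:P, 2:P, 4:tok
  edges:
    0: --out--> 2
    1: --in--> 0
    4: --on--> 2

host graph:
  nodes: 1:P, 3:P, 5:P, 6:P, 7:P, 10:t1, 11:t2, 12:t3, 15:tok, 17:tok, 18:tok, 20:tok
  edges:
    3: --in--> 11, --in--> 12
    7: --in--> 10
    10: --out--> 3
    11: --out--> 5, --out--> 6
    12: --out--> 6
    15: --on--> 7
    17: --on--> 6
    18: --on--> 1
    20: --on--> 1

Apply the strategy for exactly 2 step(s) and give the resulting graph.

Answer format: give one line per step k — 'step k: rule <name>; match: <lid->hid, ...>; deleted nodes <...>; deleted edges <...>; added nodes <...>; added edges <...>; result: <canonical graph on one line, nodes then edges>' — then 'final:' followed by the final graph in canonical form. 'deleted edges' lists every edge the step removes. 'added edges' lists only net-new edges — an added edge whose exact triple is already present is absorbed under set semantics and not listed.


step 1: rule r1; match: 0->10, 1->7, 2->3, 3->15; deleted nodes 15; deleted edges (15,7,on); added nodes 21; added edges (21,3,on); result: nodes: 1:P, 3:P, 5:P, 6:P, 7:P, 10:t1, 11:t2, 12:t3, 17:tok, 18:tok, 20:tok, 21:tok edges: (3,11,in); (3,12,in); (7,10,in); (10,3,out); (11,5,out); (11,6,out); (12,6,out); (17,6,on); (18,1,on); (20,1,on); (21,3,on)
step 2: rule r2; match: 0->11, 1->3, 2->5, 3->6, 4->21; deleted nodes 21; deleted edges (21,3,on); added nodes 22, 23; added edges (22,5,on); (23,6,on); result: nodes: 1:P, 3:P, 5:P, 6:P, 7:P, 10:t1, 11:t2, 12:t3, 17:tok, 18:tok, 20:tok, 22:tok, 23:tok edges: (3,11,in); (3,12,in); (7,10,in); (10,3,out); (11,5,out); (11,6,out); (12,6,out); (17,6,on); (18,1,on); (20,1,on); (22,5,on); (23,6,on)
final:
nodes: 1:P, 3:P, 5:P, 6:P, 7:P, 10:t1, 11:t2, 12:t3, 17:tok, 18:tok, 20:tok, 22:tok, 23:tok
edges: (3,11,in); (3,12,in); (7,10,in); (10,3,out); (11,5,out); (11,6,out); (12,6,out); (17,6,on); (18,1,on); (20,1,on); (22,5,on); (23,6,on)


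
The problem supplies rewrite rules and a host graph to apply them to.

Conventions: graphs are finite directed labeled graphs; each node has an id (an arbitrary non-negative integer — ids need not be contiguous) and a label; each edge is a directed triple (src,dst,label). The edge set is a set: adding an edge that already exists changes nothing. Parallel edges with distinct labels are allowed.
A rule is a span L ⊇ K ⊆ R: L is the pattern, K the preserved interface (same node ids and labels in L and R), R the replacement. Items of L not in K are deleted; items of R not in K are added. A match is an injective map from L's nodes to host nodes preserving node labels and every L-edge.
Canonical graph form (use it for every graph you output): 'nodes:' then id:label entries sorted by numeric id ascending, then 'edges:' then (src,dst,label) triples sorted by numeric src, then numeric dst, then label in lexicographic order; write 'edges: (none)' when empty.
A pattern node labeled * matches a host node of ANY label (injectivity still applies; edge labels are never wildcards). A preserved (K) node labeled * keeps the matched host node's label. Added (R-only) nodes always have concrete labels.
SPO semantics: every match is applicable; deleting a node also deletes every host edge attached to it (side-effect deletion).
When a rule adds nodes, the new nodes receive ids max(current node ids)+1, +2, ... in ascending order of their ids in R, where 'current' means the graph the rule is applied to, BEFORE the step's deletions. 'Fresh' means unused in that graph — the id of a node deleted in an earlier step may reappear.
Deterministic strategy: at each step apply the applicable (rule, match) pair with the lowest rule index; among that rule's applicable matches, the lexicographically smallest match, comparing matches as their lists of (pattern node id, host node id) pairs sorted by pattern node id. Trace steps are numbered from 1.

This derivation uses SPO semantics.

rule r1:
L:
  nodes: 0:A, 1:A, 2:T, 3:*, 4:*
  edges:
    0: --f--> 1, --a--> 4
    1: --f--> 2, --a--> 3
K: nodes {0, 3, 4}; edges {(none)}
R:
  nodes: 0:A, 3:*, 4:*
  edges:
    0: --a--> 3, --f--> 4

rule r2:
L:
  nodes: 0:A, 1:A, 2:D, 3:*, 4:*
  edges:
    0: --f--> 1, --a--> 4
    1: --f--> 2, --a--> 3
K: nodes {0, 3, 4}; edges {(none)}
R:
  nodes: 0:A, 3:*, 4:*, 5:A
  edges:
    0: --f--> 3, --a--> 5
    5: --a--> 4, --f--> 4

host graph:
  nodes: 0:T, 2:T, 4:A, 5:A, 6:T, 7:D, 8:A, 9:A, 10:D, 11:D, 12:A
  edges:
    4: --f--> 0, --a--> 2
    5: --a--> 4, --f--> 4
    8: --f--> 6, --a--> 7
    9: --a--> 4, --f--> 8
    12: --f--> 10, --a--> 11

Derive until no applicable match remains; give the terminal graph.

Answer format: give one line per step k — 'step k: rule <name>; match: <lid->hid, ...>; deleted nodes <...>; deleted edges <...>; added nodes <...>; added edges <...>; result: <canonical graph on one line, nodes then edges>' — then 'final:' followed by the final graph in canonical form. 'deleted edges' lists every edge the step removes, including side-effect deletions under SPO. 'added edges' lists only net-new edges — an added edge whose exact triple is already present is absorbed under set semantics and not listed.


step 1: rule r1; match: 0->9, 1->8, 2->6, 3->7, 4->4; deleted nodes 6, 8; deleted edges (8,6,f); (8,7,a); (9,4,a); (9,8,f); added nodes (none); added edges (9,4,f); (9,7,a); result: nodes: 0:T, 2:T, 4:A, 5:A, 7:D, 9:A, 10:D, 11:D, 12:A edges: (4,0,f); (4,2,a); (5,4,a); (5,4,f); (9,4,f); (9,7,a); (12,10,f); (12,11,a)
step 2: rule r1; match: 0->9, 1->4, 2->0, 3->2, 4->7; deleted nodes 0, 4; deleted edges (4,0,f); (4,2,a); (5,4,a); (5,4,f); (9,4,f); (9,7,a); added nodes (none); added edges (9,2,a); (9,7,f); result: nodes: 2:T, 5:A, 7:D, 9:A, 10:D, 11:D, 12:A edges: (9,2,a); (9,7,f); (12,10,f); (12,11,a)
final:
nodes: 2:T, 5:A, 7:D, 9:A, 10:D, 11:D, 12:A
edges: (9,2,a); (9,7,f); (12,10,f); (12,11,a)


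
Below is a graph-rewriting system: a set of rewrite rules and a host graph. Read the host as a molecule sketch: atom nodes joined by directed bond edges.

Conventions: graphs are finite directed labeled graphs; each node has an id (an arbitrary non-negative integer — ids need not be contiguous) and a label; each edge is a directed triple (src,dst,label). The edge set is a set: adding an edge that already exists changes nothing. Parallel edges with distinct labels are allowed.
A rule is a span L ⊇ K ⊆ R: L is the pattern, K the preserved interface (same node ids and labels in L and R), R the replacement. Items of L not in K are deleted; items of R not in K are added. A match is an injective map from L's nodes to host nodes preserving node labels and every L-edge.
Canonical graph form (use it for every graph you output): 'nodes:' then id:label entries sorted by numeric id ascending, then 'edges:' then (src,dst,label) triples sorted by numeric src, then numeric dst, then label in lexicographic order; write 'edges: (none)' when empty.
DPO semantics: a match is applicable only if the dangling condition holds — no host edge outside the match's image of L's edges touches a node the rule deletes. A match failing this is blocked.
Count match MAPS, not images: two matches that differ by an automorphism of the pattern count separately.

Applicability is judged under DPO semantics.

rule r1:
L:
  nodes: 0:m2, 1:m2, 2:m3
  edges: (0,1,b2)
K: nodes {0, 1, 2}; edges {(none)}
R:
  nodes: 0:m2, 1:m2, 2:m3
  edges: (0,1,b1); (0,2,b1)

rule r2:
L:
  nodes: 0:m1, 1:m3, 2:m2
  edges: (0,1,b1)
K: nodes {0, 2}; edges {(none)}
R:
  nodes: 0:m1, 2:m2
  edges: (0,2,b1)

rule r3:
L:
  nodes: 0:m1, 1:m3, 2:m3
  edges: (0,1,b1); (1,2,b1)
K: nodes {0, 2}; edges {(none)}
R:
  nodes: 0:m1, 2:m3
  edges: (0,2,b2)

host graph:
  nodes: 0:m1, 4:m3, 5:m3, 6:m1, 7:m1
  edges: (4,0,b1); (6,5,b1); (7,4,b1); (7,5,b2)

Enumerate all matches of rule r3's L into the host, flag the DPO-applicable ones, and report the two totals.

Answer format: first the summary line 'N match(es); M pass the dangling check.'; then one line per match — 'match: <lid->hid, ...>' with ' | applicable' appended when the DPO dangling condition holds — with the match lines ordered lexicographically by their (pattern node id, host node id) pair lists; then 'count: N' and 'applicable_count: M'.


0 match(es); 0 pass the dangling check.
count: 0
applicable_count: 0


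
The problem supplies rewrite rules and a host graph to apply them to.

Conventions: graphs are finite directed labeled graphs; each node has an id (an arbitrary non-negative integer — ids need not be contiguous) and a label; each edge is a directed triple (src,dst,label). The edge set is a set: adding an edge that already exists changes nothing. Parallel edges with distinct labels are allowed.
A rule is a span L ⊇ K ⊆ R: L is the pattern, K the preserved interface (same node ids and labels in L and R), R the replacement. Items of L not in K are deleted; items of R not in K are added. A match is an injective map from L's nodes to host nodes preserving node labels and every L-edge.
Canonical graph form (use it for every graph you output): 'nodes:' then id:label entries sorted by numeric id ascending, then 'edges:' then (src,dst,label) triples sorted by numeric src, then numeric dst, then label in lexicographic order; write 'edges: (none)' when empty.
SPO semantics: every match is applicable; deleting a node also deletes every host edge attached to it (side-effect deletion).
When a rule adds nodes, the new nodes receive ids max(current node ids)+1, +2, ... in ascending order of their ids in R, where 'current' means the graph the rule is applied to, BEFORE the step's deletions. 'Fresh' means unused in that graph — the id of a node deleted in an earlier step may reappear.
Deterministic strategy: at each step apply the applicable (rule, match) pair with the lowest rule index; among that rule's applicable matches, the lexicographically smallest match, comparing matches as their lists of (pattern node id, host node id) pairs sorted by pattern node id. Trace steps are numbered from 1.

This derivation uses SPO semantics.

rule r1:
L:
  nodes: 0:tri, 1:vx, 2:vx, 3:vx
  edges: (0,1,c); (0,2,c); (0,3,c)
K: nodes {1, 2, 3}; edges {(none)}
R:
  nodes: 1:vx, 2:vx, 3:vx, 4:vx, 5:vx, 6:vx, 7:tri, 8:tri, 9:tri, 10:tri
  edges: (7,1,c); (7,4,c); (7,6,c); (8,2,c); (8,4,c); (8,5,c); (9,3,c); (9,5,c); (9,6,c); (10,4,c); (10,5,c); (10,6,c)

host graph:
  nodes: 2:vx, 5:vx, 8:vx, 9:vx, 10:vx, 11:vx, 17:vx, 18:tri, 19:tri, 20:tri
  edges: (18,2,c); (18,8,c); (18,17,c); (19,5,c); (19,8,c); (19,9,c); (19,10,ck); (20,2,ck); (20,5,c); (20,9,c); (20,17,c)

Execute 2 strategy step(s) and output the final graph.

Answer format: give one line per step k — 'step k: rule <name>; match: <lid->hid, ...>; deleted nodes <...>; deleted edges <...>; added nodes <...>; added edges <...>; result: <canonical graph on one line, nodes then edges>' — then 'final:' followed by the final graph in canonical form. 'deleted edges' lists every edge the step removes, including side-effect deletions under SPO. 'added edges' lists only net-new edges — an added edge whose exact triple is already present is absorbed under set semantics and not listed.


step 1: rule r1; match: 0->18, 1->2, 2->8, 3->17; deleted nodes 18; deleted edges (18,2,c); (18,8,c); (18,17,c); added nodes 21, 22, 23, 24, 25, 26, 27; added edges (24,2,c); (24,21,c); (24,23,c); (25,8,c); (25,21,c); (25,22,c); (26,17,c); (26,22,c); (26,23,c); (27,21,c); (27,22,c); (27,23,c); result: nodes: 2:vx, 5:vx, 8:vx, 9:vx, 10:vx, 11:vx, 17:vx, 19:tri, 20:tri, 21:vx, 22:vx, 23:vx, 24:tri, 25:tri, 26:tri, 27:tri edges: (19,5,c); (19,8,c); (19,9,c); (19,10,ck); (20,2,ck); (20,5,c); (20,9,c); (20,17,c); (24,2,c); (24,21,c); (24,23,c); (25,8,c); (25,21,c); (25,22,c); (26,17,c); (26,22,c); (26,23,c); (27,21,c); (27,22,c); (27,23,c)
step 2: rule r1; match: 0->19, 1->5, 2->8, 3->9; deleted nodes 19; deleted edges (19,5,c); (19,8,c); (19,9,c); (19,10,ck); added nodes 28, 29, 30, 31, 32, 33, 34; added edges (31,5,c); (31,28,c); (31,30,c); (32,8,c); (32,28,c); (32,29,c); (33,9,c); (33,29,c); (33,30,c); (34,28,c); (34,29,c); (34,30,c); result: nodes: 2:vx, 5:vx, 8:vx, 9:vx, 10:vx, 11:vx, 17:vx, 20:tri, 21:vx, 22:vx, 23:vx, 24:tri, 25:tri, 26:tri, 27:tri, 28:vx, 29:vx, 30:vx, 31:tri, 32:tri, 33:tri, 34:tri edges: (20,2,ck); (20,5,c); (20,9,c); (20,17,c); (24,2,c); (24,21,c); (24,23,c); (25,8,c); (25,21,c); (25,22,c); (26,17,c); (26,22,c); (26,23,c); (27,21,c); (27,22,c); (27,23,c); (31,5,c); (31,28,c); (31,30,c); (32,8,c); (32,28,c); (32,29,c); (33,9,c); (33,29,c); (33,30,c); (34,28,c); (34,29,c); (34,30,c)
final:
nodes: 2:vx, 5:vx, 8:vx, 9:vx, 10:vx, 11:vx, 17:vx, 20:tri, 21:vx, 22:vx, 23:vx, 24:tri, 25:tri, 26:tri, 27:tri, 28:vx, 29:vx, 30:vx, 31:tri, 32:tri, 33:tri, 34:tri
edges: (20,2,ck); (20,5,c); (20,9,c); (20,17,c); (24,2,c); (24,21,c); (24,23,c); (25,8,c); (25,21,c); (25,22,c); (26,17,c); (26,22,c); (26,23,c); (27,21,c); (27,22,c); (27,23,c); (31,5,c); (31,28,c); (31,30,c); (32,8,c); (32,28,c); (32,29,c); (33,9,c); (33,29,c); (33,30,c); (34,28,c); (34,29,c); (34,30,c)


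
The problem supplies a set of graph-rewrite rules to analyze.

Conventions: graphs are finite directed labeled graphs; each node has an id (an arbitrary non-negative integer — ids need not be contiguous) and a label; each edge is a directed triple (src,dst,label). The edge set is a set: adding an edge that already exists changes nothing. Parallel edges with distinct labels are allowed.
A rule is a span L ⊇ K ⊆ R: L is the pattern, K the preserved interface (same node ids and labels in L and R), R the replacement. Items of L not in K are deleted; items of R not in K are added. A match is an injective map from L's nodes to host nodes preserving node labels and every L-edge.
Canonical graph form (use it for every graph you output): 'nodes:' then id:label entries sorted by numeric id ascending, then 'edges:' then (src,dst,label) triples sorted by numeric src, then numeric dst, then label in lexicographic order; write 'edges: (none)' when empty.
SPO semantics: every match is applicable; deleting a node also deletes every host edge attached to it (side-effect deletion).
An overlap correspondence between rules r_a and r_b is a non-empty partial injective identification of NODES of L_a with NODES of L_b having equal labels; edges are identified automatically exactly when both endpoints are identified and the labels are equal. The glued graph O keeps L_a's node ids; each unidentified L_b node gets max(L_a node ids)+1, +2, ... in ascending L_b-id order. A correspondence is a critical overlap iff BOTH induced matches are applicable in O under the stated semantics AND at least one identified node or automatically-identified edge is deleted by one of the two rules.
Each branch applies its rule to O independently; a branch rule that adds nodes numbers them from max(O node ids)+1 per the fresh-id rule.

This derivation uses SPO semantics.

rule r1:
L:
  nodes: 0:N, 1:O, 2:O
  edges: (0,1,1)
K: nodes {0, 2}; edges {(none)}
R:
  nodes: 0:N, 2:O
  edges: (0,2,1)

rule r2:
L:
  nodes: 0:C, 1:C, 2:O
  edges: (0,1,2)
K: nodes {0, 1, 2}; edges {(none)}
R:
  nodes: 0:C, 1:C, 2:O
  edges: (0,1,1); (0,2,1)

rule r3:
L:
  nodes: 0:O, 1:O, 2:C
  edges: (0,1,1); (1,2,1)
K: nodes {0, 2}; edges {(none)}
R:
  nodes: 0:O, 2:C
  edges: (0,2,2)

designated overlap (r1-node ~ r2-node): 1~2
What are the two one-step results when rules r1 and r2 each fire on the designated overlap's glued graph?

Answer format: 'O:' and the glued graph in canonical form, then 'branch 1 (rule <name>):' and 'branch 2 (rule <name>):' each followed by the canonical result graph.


O:
nodes: 0:N, 1:O, 2:O, 3:C, 4:C
edges: (0,1,1); (3,4,2)
branch 1 (rule r1):
nodes: 0:N, 2:O, 3:C, 4:C
edges: (0,2,1); (3,4,2)
branch 2 (rule r2):
nodes: 0:N, 1:O, 2:O, 3:C, 4:C
edges: (0,1,1); (3,1,1); (3,4,1)
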